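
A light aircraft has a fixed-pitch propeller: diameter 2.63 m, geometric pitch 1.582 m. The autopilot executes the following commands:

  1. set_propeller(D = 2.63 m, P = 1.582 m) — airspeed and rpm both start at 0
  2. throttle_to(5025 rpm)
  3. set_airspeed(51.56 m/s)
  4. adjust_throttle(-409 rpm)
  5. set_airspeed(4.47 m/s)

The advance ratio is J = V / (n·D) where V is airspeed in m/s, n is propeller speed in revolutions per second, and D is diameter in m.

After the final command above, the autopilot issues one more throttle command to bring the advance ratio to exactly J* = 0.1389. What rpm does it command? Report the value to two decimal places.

set_propeller: D = 2.63 m, P = 1.582 m (p = P/D = 0.601521); state ← (V=0, rpm=0)
throttle_to(5025): rpm ← 5025
set_airspeed(51.56): V ← 51.56 m/s
adjust_throttle(-409): rpm ← 5025 -409 = 4616
set_airspeed(4.47): V ← 4.47 m/s
final state: V = 4.47 m/s, rpm = 4616 → n = rpm/60 = 76.933333 rev/s
target J* = 0.1389; solve J* = V/(n·D) for n: n = V/(J*·D) = 4.47/(0.1389 × 2.63) = 12.236283 rev/s
rpm = 60·n = 734.177007

rpm = 734.18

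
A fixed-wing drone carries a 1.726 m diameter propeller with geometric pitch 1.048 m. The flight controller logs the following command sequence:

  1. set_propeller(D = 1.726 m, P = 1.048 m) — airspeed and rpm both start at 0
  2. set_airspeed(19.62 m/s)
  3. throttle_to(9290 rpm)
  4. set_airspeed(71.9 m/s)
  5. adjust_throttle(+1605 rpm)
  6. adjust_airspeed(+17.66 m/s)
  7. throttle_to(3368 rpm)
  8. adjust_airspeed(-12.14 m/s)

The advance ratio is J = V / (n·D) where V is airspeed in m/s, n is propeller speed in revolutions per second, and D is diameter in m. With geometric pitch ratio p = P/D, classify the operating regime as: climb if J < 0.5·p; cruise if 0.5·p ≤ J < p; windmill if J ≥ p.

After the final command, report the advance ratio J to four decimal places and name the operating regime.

set_propeller: D = 1.726 m, P = 1.048 m (p = P/D = 0.607184); state ← (V=0, rpm=0)
set_airspeed(19.62): V ← 19.62 m/s
throttle_to(9290): rpm ← 9290
set_airspeed(71.9): V ← 71.9 m/s
adjust_throttle(+1605): rpm ← 9290 +1605 = 10895
adjust_airspeed(+17.66): V ← 71.9 +17.66 = 89.56 m/s
throttle_to(3368): rpm ← 3368
adjust_airspeed(-12.14): V ← 89.56 -12.14 = 77.42 m/s
final state: V = 77.42 m/s, rpm = 3368 → n = rpm/60 = 56.133333 rev/s
J = V / (n·D) = 77.42 / (56.133333 × 1.726) = 0.799082
regime bands: climb J<0.3036 | cruise [0.3036, 0.6072) | windmill J≥0.6072
J = 0.7991 → windmill

J = 0.7991, regime = windmill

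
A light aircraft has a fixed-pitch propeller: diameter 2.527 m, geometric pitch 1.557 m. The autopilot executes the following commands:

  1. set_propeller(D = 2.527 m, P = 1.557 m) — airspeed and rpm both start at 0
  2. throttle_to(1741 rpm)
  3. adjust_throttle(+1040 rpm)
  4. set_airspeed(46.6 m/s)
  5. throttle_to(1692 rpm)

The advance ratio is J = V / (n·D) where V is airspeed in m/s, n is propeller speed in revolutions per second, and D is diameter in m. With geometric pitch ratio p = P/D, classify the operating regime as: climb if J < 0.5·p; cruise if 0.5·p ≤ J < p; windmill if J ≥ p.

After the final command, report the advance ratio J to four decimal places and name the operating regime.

set_propeller: D = 2.527 m, P = 1.557 m (p = P/D = 0.616146); state ← (V=0, rpm=0)
throttle_to(1741): rpm ← 1741
adjust_throttle(+1040): rpm ← 1741 +1040 = 2781
set_airspeed(46.6): V ← 46.6 m/s
throttle_to(1692): rpm ← 1692
final state: V = 46.6 m/s, rpm = 1692 → n = rpm/60 = 28.200000 rev/s
J = V / (n·D) = 46.6 / (28.200000 × 2.527) = 0.653930
regime bands: climb J<0.3081 | cruise [0.3081, 0.6161) | windmill J≥0.6161
J = 0.6539 → windmill

J = 0.6539, regime = windmill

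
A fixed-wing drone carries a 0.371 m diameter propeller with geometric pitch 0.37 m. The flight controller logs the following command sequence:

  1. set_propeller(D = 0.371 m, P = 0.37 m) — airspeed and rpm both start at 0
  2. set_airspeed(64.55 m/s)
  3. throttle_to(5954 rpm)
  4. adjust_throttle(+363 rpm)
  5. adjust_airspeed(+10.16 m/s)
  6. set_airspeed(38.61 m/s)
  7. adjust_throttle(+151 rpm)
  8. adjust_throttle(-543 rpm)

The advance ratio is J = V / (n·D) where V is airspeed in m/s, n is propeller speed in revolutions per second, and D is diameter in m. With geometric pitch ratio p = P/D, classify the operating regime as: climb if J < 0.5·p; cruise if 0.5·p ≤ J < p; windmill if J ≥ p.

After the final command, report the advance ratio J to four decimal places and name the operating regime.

set_propeller: D = 0.371 m, P = 0.37 m (p = P/D = 0.997305); state ← (V=0, rpm=0)
set_airspeed(64.55): V ← 64.55 m/s
throttle_to(5954): rpm ← 5954
adjust_throttle(+363): rpm ← 5954 +363 = 6317
adjust_airspeed(+10.16): V ← 64.55 +10.16 = 74.71 m/s
set_airspeed(38.61): V ← 38.61 m/s
adjust_throttle(+151): rpm ← 6317 +151 = 6468
adjust_throttle(-543): rpm ← 6468 -543 = 5925
final state: V = 38.61 m/s, rpm = 5925 → n = rpm/60 = 98.750000 rev/s
J = V / (n·D) = 38.61 / (98.750000 × 0.371) = 1.053874
regime bands: climb J<0.4987 | cruise [0.4987, 0.9973) | windmill J≥0.9973
J = 1.0539 → windmill

J = 1.0539, regime = windmill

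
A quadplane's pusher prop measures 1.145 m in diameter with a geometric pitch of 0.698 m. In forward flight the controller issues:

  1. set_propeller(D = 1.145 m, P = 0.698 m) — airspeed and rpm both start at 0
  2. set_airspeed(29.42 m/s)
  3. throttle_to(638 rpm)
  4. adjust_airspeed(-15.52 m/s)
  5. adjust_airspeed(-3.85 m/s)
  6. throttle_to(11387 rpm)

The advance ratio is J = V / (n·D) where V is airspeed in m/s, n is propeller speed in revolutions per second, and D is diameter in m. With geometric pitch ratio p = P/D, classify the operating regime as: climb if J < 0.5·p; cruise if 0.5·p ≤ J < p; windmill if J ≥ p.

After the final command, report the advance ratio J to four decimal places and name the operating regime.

set_propeller: D = 1.145 m, P = 0.698 m (p = P/D = 0.609607); state ← (V=0, rpm=0)
set_airspeed(29.42): V ← 29.42 m/s
throttle_to(638): rpm ← 638
adjust_airspeed(-15.52): V ← 29.42 -15.52 = 13.9 m/s
adjust_airspeed(-3.85): V ← 13.9 -3.85 = 10.05 m/s
throttle_to(11387): rpm ← 11387
final state: V = 10.05 m/s, rpm = 11387 → n = rpm/60 = 189.783333 rev/s
J = V / (n·D) = 10.05 / (189.783333 × 1.145) = 0.046249
regime bands: climb J<0.3048 | cruise [0.3048, 0.6096) | windmill J≥0.6096
J = 0.0462 → climb

J = 0.0462, regime = climb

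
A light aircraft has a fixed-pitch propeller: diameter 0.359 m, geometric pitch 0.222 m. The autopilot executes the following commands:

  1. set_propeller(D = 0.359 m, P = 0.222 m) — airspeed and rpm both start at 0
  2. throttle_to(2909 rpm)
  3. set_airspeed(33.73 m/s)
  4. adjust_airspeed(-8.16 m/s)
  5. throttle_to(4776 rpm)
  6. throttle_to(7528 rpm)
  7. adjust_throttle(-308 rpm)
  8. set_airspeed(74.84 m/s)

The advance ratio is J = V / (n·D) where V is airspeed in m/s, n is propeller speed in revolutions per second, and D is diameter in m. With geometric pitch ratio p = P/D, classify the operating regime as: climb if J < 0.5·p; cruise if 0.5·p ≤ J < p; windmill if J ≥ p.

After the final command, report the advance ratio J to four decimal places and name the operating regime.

J = 1.7324, regime = windmill

set_propeller: D = 0.359 m, P = 0.222 m (p = P/D = 0.618384); state ← (V=0, rpm=0)
throttle_to(2909): rpm ← 2909
set_airspeed(33.73): V ← 33.73 m/s
adjust_airspeed(-8.16): V ← 33.73 -8.16 = 25.57 m/s
throttle_to(4776): rpm ← 4776
throttle_to(7528): rpm ← 7528
adjust_throttle(-308): rpm ← 7528 -308 = 7220
set_airspeed(74.84): V ← 74.84 m/s
final state: V = 74.84 m/s, rpm = 7220 → n = rpm/60 = 120.333333 rev/s
J = V / (n·D) = 74.84 / (120.333333 × 0.359) = 1.732421
regime bands: climb J<0.3092 | cruise [0.3092, 0.6184) | windmill J≥0.6184
J = 1.7324 → windmill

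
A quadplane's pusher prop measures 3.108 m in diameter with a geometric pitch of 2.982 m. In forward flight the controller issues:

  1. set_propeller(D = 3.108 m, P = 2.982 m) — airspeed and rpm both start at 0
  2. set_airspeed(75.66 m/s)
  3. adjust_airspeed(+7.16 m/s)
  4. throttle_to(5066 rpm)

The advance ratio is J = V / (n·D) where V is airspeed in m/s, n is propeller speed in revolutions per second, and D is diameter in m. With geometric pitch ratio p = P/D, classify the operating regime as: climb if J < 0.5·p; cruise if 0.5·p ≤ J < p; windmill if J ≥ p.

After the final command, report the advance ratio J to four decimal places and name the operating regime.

set_propeller: D = 3.108 m, P = 2.982 m (p = P/D = 0.959459); state ← (V=0, rpm=0)
set_airspeed(75.66): V ← 75.66 m/s
adjust_airspeed(+7.16): V ← 75.66 +7.16 = 82.82 m/s
throttle_to(5066): rpm ← 5066
final state: V = 82.82 m/s, rpm = 5066 → n = rpm/60 = 84.433333 rev/s
J = V / (n·D) = 82.82 / (84.433333 × 3.108) = 0.315602
regime bands: climb J<0.4797 | cruise [0.4797, 0.9595) | windmill J≥0.9595
J = 0.3156 → climb

J = 0.3156, regime = climb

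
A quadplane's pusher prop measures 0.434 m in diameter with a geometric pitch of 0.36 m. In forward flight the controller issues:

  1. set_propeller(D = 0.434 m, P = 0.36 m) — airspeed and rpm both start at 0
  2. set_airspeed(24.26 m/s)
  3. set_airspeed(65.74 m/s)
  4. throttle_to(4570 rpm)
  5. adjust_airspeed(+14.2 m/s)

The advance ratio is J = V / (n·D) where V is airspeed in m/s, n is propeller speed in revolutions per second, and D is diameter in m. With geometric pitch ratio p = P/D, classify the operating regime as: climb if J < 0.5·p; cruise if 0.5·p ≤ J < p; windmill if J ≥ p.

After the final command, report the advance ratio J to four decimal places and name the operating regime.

set_propeller: D = 0.434 m, P = 0.36 m (p = P/D = 0.829493); state ← (V=0, rpm=0)
set_airspeed(24.26): V ← 24.26 m/s
set_airspeed(65.74): V ← 65.74 m/s
throttle_to(4570): rpm ← 4570
adjust_airspeed(+14.2): V ← 65.74 +14.2 = 79.94 m/s
final state: V = 79.94 m/s, rpm = 4570 → n = rpm/60 = 76.166667 rev/s
J = V / (n·D) = 79.94 / (76.166667 × 0.434) = 2.418296
regime bands: climb J<0.4147 | cruise [0.4147, 0.8295) | windmill J≥0.8295
J = 2.4183 → windmill

J = 2.4183, regime = windmill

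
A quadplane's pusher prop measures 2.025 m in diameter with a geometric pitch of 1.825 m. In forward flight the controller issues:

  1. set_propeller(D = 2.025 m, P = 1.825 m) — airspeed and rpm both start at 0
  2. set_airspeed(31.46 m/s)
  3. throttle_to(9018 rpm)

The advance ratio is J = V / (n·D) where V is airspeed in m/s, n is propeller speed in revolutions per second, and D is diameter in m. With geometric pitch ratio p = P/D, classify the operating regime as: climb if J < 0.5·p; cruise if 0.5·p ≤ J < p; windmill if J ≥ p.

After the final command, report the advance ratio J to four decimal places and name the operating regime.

set_propeller: D = 2.025 m, P = 1.825 m (p = P/D = 0.901235); state ← (V=0, rpm=0)
set_airspeed(31.46): V ← 31.46 m/s
throttle_to(9018): rpm ← 9018
final state: V = 31.46 m/s, rpm = 9018 → n = rpm/60 = 150.300000 rev/s
J = V / (n·D) = 31.46 / (150.300000 × 2.025) = 0.103365
regime bands: climb J<0.4506 | cruise [0.4506, 0.9012) | windmill J≥0.9012
J = 0.1034 → climb

J = 0.1034, regime = climb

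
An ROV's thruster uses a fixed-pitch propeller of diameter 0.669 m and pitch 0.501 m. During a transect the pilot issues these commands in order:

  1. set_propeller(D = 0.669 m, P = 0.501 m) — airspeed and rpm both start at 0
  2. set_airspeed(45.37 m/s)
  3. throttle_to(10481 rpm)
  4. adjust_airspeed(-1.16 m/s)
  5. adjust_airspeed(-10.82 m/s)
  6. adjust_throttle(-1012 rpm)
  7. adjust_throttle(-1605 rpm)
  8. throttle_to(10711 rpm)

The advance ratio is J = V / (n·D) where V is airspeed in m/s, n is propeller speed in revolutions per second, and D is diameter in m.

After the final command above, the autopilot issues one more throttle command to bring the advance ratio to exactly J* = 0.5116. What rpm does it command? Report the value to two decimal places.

set_propeller: D = 0.669 m, P = 0.501 m (p = P/D = 0.748879); state ← (V=0, rpm=0)
set_airspeed(45.37): V ← 45.37 m/s
throttle_to(10481): rpm ← 10481
adjust_airspeed(-1.16): V ← 45.37 -1.16 = 44.21 m/s
adjust_airspeed(-10.82): V ← 44.21 -10.82 = 33.39 m/s
adjust_throttle(-1012): rpm ← 10481 -1012 = 9469
adjust_throttle(-1605): rpm ← 9469 -1605 = 7864
throttle_to(10711): rpm ← 10711
final state: V = 33.39 m/s, rpm = 10711 → n = rpm/60 = 178.516667 rev/s
target J* = 0.5116; solve J* = V/(n·D) for n: n = V/(J*·D) = 33.39/(0.5116 × 0.669) = 97.557298 rev/s
rpm = 60·n = 5853.437909

rpm = 5853.44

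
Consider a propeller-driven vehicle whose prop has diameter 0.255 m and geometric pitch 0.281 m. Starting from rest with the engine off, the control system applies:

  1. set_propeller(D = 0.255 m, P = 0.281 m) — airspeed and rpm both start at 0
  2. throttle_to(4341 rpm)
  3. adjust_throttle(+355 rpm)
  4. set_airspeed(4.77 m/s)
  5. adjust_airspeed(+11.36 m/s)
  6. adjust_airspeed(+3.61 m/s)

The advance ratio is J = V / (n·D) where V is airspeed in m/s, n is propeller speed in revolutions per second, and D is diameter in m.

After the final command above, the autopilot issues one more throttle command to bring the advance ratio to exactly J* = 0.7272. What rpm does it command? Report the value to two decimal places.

set_propeller: D = 0.255 m, P = 0.281 m (p = P/D = 1.101961); state ← (V=0, rpm=0)
throttle_to(4341): rpm ← 4341
adjust_throttle(+355): rpm ← 4341 +355 = 4696
set_airspeed(4.77): V ← 4.77 m/s
adjust_airspeed(+11.36): V ← 4.77 +11.36 = 16.13 m/s
adjust_airspeed(+3.61): V ← 16.13 +3.61 = 19.74 m/s
final state: V = 19.74 m/s, rpm = 4696 → n = rpm/60 = 78.266667 rev/s
target J* = 0.7272; solve J* = V/(n·D) for n: n = V/(J*·D) = 19.74/(0.7272 × 0.255) = 106.451822 rev/s
rpm = 60·n = 6387.109299

rpm = 6387.11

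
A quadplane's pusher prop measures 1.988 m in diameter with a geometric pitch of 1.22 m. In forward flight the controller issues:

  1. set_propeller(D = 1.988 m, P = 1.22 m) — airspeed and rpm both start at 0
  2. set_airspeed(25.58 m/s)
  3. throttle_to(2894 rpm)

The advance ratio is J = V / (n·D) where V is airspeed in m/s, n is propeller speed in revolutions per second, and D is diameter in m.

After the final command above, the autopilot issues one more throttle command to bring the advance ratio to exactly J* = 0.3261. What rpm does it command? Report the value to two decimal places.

set_propeller: D = 1.988 m, P = 1.22 m (p = P/D = 0.613682); state ← (V=0, rpm=0)
set_airspeed(25.58): V ← 25.58 m/s
throttle_to(2894): rpm ← 2894
final state: V = 25.58 m/s, rpm = 2894 → n = rpm/60 = 48.233333 rev/s
target J* = 0.3261; solve J* = V/(n·D) for n: n = V/(J*·D) = 25.58/(0.3261 × 1.988) = 39.457845 rev/s
rpm = 60·n = 2367.470694

rpm = 2367.47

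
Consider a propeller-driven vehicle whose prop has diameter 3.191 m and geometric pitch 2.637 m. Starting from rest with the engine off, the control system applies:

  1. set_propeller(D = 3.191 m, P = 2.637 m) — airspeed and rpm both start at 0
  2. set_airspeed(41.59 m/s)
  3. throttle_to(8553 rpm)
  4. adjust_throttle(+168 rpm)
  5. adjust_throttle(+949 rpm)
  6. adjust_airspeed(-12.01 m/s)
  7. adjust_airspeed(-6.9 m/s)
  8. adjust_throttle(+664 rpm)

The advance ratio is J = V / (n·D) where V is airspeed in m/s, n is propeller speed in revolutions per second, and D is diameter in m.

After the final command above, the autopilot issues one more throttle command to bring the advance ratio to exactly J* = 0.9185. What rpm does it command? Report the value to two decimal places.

set_propeller: D = 3.191 m, P = 2.637 m (p = P/D = 0.826387); state ← (V=0, rpm=0)
set_airspeed(41.59): V ← 41.59 m/s
throttle_to(8553): rpm ← 8553
adjust_throttle(+168): rpm ← 8553 +168 = 8721
adjust_throttle(+949): rpm ← 8721 +949 = 9670
adjust_airspeed(-12.01): V ← 41.59 -12.01 = 29.58 m/s
adjust_airspeed(-6.9): V ← 29.58 -6.9 = 22.68 m/s
adjust_throttle(+664): rpm ← 9670 +664 = 10334
final state: V = 22.68 m/s, rpm = 10334 → n = rpm/60 = 172.233333 rev/s
target J* = 0.9185; solve J* = V/(n·D) for n: n = V/(J*·D) = 22.68/(0.9185 × 3.191) = 7.738149 rev/s
rpm = 60·n = 464.288937

rpm = 464.29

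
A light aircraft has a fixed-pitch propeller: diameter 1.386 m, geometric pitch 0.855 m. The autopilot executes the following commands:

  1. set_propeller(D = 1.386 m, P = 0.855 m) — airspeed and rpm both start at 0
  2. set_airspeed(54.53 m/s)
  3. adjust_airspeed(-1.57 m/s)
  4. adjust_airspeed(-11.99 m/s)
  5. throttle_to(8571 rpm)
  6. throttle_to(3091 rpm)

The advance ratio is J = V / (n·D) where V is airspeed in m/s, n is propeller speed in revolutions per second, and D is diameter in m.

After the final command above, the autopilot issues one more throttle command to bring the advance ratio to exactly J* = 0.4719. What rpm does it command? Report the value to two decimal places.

rpm = 3758.41

set_propeller: D = 1.386 m, P = 0.855 m (p = P/D = 0.616883); state ← (V=0, rpm=0)
set_airspeed(54.53): V ← 54.53 m/s
adjust_airspeed(-1.57): V ← 54.53 -1.57 = 52.96 m/s
adjust_airspeed(-11.99): V ← 52.96 -11.99 = 40.97 m/s
throttle_to(8571): rpm ← 8571
throttle_to(3091): rpm ← 3091
final state: V = 40.97 m/s, rpm = 3091 → n = rpm/60 = 51.516667 rev/s
target J* = 0.4719; solve J* = V/(n·D) for n: n = V/(J*·D) = 40.97/(0.4719 × 1.386) = 62.640145 rev/s
rpm = 60·n = 3758.408717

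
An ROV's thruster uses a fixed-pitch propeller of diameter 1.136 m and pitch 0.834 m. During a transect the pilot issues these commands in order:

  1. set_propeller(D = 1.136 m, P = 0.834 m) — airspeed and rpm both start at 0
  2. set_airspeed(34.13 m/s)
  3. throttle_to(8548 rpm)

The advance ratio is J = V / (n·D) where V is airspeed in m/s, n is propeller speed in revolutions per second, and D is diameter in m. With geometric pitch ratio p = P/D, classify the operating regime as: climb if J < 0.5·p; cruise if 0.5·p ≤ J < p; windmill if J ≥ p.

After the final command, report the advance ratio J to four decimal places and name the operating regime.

set_propeller: D = 1.136 m, P = 0.834 m (p = P/D = 0.734155); state ← (V=0, rpm=0)
set_airspeed(34.13): V ← 34.13 m/s
throttle_to(8548): rpm ← 8548
final state: V = 34.13 m/s, rpm = 8548 → n = rpm/60 = 142.466667 rev/s
J = V / (n·D) = 34.13 / (142.466667 × 1.136) = 0.210885
regime bands: climb J<0.3671 | cruise [0.3671, 0.7342) | windmill J≥0.7342
J = 0.2109 → climb

J = 0.2109, regime = climb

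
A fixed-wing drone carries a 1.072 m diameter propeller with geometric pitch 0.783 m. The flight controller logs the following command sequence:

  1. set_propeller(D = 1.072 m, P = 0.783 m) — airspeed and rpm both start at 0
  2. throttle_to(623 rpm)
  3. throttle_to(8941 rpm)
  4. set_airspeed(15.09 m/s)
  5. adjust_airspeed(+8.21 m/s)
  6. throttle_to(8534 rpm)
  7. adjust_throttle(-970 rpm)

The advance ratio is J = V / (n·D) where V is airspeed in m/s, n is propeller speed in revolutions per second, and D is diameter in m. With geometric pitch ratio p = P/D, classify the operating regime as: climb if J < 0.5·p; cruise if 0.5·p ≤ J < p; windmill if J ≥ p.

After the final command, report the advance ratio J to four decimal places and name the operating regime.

set_propeller: D = 1.072 m, P = 0.783 m (p = P/D = 0.730410); state ← (V=0, rpm=0)
throttle_to(623): rpm ← 623
throttle_to(8941): rpm ← 8941
set_airspeed(15.09): V ← 15.09 m/s
adjust_airspeed(+8.21): V ← 15.09 +8.21 = 23.3 m/s
throttle_to(8534): rpm ← 8534
adjust_throttle(-970): rpm ← 8534 -970 = 7564
final state: V = 23.3 m/s, rpm = 7564 → n = rpm/60 = 126.066667 rev/s
J = V / (n·D) = 23.3 / (126.066667 × 1.072) = 0.172409
regime bands: climb J<0.3652 | cruise [0.3652, 0.7304) | windmill J≥0.7304
J = 0.1724 → climb

J = 0.1724, regime = climb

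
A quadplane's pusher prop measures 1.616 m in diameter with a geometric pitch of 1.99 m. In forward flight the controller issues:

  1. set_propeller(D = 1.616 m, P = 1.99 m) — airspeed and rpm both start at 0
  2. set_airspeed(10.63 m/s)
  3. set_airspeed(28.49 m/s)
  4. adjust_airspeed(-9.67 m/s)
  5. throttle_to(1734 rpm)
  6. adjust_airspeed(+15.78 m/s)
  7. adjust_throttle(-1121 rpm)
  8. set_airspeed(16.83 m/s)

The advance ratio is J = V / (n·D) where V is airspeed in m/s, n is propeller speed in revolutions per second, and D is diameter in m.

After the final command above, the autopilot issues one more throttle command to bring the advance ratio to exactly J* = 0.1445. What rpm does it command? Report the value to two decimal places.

rpm = 4324.40

set_propeller: D = 1.616 m, P = 1.99 m (p = P/D = 1.231436); state ← (V=0, rpm=0)
set_airspeed(10.63): V ← 10.63 m/s
set_airspeed(28.49): V ← 28.49 m/s
adjust_airspeed(-9.67): V ← 28.49 -9.67 = 18.82 m/s
throttle_to(1734): rpm ← 1734
adjust_airspeed(+15.78): V ← 18.82 +15.78 = 34.6 m/s
adjust_throttle(-1121): rpm ← 1734 -1121 = 613
set_airspeed(16.83): V ← 16.83 m/s
final state: V = 16.83 m/s, rpm = 613 → n = rpm/60 = 10.216667 rev/s
target J* = 0.1445; solve J* = V/(n·D) for n: n = V/(J*·D) = 16.83/(0.1445 × 1.616) = 72.073384 rev/s
rpm = 60·n = 4324.403029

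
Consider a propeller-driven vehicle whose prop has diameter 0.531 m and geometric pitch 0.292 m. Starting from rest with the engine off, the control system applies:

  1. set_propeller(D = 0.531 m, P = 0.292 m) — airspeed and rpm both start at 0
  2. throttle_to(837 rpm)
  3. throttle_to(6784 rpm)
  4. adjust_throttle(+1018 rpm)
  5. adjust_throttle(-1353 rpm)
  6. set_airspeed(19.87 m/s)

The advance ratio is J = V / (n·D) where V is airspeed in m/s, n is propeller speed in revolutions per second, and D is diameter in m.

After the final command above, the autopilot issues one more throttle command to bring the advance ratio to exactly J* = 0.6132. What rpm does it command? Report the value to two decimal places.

set_propeller: D = 0.531 m, P = 0.292 m (p = P/D = 0.549906); state ← (V=0, rpm=0)
throttle_to(837): rpm ← 837
throttle_to(6784): rpm ← 6784
adjust_throttle(+1018): rpm ← 6784 +1018 = 7802
adjust_throttle(-1353): rpm ← 7802 -1353 = 6449
set_airspeed(19.87): V ← 19.87 m/s
final state: V = 19.87 m/s, rpm = 6449 → n = rpm/60 = 107.483333 rev/s
target J* = 0.6132; solve J* = V/(n·D) for n: n = V/(J*·D) = 19.87/(0.6132 × 0.531) = 61.024074 rev/s
rpm = 60·n = 3661.444456

rpm = 3661.44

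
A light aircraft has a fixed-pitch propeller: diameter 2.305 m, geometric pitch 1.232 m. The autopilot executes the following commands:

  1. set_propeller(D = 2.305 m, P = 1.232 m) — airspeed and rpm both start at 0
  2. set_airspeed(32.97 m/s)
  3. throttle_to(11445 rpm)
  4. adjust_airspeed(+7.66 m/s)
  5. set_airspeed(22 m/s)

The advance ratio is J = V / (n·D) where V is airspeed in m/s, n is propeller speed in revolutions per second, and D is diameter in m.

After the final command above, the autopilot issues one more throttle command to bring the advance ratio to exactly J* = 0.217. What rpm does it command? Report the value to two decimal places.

set_propeller: D = 2.305 m, P = 1.232 m (p = P/D = 0.534490); state ← (V=0, rpm=0)
set_airspeed(32.97): V ← 32.97 m/s
throttle_to(11445): rpm ← 11445
adjust_airspeed(+7.66): V ← 32.97 +7.66 = 40.63 m/s
set_airspeed(22): V ← 22 m/s
final state: V = 22 m/s, rpm = 11445 → n = rpm/60 = 190.750000 rev/s
target J* = 0.217; solve J* = V/(n·D) for n: n = V/(J*·D) = 22/(0.217 × 2.305) = 43.983726 rev/s
rpm = 60·n = 2639.023561

rpm = 2639.02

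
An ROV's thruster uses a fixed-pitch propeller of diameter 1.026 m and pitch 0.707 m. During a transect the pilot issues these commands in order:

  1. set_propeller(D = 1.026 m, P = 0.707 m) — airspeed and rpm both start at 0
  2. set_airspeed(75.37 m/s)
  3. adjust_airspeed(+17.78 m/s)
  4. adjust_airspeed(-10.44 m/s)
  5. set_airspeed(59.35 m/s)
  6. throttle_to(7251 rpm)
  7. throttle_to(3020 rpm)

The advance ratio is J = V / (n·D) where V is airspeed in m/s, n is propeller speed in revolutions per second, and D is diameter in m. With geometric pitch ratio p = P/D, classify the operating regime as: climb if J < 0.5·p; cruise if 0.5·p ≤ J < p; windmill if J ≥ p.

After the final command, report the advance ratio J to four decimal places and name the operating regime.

J = 1.1493, regime = windmill

set_propeller: D = 1.026 m, P = 0.707 m (p = P/D = 0.689084); state ← (V=0, rpm=0)
set_airspeed(75.37): V ← 75.37 m/s
adjust_airspeed(+17.78): V ← 75.37 +17.78 = 93.15 m/s
adjust_airspeed(-10.44): V ← 93.15 -10.44 = 82.71 m/s
set_airspeed(59.35): V ← 59.35 m/s
throttle_to(7251): rpm ← 7251
throttle_to(3020): rpm ← 3020
final state: V = 59.35 m/s, rpm = 3020 → n = rpm/60 = 50.333333 rev/s
J = V / (n·D) = 59.35 / (50.333333 × 1.026) = 1.149258
regime bands: climb J<0.3445 | cruise [0.3445, 0.6891) | windmill J≥0.6891
J = 1.1493 → windmill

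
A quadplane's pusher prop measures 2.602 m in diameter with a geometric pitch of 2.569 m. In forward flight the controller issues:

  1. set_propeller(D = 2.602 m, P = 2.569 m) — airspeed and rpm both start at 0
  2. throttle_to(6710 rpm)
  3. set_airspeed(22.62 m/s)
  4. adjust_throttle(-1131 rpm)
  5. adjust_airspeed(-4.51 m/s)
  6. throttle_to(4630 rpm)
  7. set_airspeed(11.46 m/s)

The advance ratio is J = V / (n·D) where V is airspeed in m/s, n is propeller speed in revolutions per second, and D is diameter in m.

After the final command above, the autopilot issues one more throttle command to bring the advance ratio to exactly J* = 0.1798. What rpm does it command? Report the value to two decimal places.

rpm = 1469.73

set_propeller: D = 2.602 m, P = 2.569 m (p = P/D = 0.987317); state ← (V=0, rpm=0)
throttle_to(6710): rpm ← 6710
set_airspeed(22.62): V ← 22.62 m/s
adjust_throttle(-1131): rpm ← 6710 -1131 = 5579
adjust_airspeed(-4.51): V ← 22.62 -4.51 = 18.11 m/s
throttle_to(4630): rpm ← 4630
set_airspeed(11.46): V ← 11.46 m/s
final state: V = 11.46 m/s, rpm = 4630 → n = rpm/60 = 77.166667 rev/s
target J* = 0.1798; solve J* = V/(n·D) for n: n = V/(J*·D) = 11.46/(0.1798 × 2.602) = 24.495575 rev/s
rpm = 60·n = 1469.734499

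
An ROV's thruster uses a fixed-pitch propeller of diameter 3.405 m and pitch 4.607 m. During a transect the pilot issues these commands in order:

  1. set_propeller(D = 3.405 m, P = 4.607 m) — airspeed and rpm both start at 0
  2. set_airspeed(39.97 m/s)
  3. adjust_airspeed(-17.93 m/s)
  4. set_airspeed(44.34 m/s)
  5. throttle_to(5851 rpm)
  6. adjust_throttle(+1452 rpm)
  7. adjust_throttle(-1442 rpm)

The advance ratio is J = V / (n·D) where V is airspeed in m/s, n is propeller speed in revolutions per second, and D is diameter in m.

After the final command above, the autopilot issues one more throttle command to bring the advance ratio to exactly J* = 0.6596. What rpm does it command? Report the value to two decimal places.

rpm = 1184.54

set_propeller: D = 3.405 m, P = 4.607 m (p = P/D = 1.353010); state ← (V=0, rpm=0)
set_airspeed(39.97): V ← 39.97 m/s
adjust_airspeed(-17.93): V ← 39.97 -17.93 = 22.04 m/s
set_airspeed(44.34): V ← 44.34 m/s
throttle_to(5851): rpm ← 5851
adjust_throttle(+1452): rpm ← 5851 +1452 = 7303
adjust_throttle(-1442): rpm ← 7303 -1442 = 5861
final state: V = 44.34 m/s, rpm = 5861 → n = rpm/60 = 97.683333 rev/s
target J* = 0.6596; solve J* = V/(n·D) for n: n = V/(J*·D) = 44.34/(0.6596 × 3.405) = 19.742308 rev/s
rpm = 60·n = 1184.538487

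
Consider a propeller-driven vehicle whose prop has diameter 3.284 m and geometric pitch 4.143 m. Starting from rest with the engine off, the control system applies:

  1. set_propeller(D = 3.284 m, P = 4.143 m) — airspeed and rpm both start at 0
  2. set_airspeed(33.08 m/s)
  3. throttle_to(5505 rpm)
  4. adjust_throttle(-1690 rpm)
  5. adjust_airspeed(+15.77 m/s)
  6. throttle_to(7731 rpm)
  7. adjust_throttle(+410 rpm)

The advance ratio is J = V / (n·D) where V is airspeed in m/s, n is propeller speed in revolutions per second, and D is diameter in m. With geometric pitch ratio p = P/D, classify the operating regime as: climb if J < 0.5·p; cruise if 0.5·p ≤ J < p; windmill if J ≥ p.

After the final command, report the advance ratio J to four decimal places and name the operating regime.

J = 0.1096, regime = climb

set_propeller: D = 3.284 m, P = 4.143 m (p = P/D = 1.261571); state ← (V=0, rpm=0)
set_airspeed(33.08): V ← 33.08 m/s
throttle_to(5505): rpm ← 5505
adjust_throttle(-1690): rpm ← 5505 -1690 = 3815
adjust_airspeed(+15.77): V ← 33.08 +15.77 = 48.85 m/s
throttle_to(7731): rpm ← 7731
adjust_throttle(+410): rpm ← 7731 +410 = 8141
final state: V = 48.85 m/s, rpm = 8141 → n = rpm/60 = 135.683333 rev/s
J = V / (n·D) = 48.85 / (135.683333 × 3.284) = 0.109631
regime bands: climb J<0.6308 | cruise [0.6308, 1.2616) | windmill J≥1.2616
J = 0.1096 → climb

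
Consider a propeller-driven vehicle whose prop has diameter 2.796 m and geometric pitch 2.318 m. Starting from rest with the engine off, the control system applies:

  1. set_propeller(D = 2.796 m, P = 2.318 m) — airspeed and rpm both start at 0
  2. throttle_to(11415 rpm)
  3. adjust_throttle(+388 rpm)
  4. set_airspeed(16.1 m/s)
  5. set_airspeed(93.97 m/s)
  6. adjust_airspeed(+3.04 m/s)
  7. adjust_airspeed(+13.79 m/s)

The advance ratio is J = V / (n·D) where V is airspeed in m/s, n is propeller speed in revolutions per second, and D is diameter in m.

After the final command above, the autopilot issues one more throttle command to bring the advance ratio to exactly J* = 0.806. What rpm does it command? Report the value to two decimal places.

rpm = 2949.98

set_propeller: D = 2.796 m, P = 2.318 m (p = P/D = 0.829041); state ← (V=0, rpm=0)
throttle_to(11415): rpm ← 11415
adjust_throttle(+388): rpm ← 11415 +388 = 11803
set_airspeed(16.1): V ← 16.1 m/s
set_airspeed(93.97): V ← 93.97 m/s
adjust_airspeed(+3.04): V ← 93.97 +3.04 = 97.01 m/s
adjust_airspeed(+13.79): V ← 97.01 +13.79 = 110.8 m/s
final state: V = 110.8 m/s, rpm = 11803 → n = rpm/60 = 196.716667 rev/s
target J* = 0.806; solve J* = V/(n·D) for n: n = V/(J*·D) = 110.8/(0.806 × 2.796) = 49.166303 rev/s
rpm = 60·n = 2949.978168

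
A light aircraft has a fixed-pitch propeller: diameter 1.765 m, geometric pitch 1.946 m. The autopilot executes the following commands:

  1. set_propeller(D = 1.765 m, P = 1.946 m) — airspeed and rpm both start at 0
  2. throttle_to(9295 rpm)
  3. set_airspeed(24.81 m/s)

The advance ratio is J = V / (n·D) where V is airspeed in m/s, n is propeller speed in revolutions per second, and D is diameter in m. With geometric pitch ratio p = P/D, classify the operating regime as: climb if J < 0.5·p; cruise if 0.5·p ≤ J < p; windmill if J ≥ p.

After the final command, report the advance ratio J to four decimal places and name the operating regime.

set_propeller: D = 1.765 m, P = 1.946 m (p = P/D = 1.102550); state ← (V=0, rpm=0)
throttle_to(9295): rpm ← 9295
set_airspeed(24.81): V ← 24.81 m/s
final state: V = 24.81 m/s, rpm = 9295 → n = rpm/60 = 154.916667 rev/s
J = V / (n·D) = 24.81 / (154.916667 × 1.765) = 0.090737
regime bands: climb J<0.5513 | cruise [0.5513, 1.1025) | windmill J≥1.1025
J = 0.0907 → climb

J = 0.0907, regime = climb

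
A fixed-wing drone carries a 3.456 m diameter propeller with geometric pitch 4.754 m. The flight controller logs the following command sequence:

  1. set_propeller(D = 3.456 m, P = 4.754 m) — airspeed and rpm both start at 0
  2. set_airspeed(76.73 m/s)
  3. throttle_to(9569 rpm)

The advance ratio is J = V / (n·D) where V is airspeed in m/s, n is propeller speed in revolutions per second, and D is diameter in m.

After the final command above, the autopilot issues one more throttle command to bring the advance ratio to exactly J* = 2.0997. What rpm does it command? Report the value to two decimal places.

rpm = 634.43

set_propeller: D = 3.456 m, P = 4.754 m (p = P/D = 1.375579); state ← (V=0, rpm=0)
set_airspeed(76.73): V ← 76.73 m/s
throttle_to(9569): rpm ← 9569
final state: V = 76.73 m/s, rpm = 9569 → n = rpm/60 = 159.483333 rev/s
target J* = 2.0997; solve J* = V/(n·D) for n: n = V/(J*·D) = 76.73/(2.0997 × 3.456) = 10.573876 rev/s
rpm = 60·n = 634.432564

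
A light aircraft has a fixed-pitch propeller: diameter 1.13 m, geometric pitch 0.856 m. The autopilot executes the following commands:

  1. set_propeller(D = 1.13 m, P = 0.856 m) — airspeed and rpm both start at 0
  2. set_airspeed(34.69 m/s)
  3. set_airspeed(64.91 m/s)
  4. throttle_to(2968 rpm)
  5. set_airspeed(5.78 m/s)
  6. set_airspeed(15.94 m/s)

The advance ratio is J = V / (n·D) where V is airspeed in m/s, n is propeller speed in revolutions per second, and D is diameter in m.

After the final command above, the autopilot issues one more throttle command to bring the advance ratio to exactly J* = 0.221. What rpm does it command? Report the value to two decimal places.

set_propeller: D = 1.13 m, P = 0.856 m (p = P/D = 0.757522); state ← (V=0, rpm=0)
set_airspeed(34.69): V ← 34.69 m/s
set_airspeed(64.91): V ← 64.91 m/s
throttle_to(2968): rpm ← 2968
set_airspeed(5.78): V ← 5.78 m/s
set_airspeed(15.94): V ← 15.94 m/s
final state: V = 15.94 m/s, rpm = 2968 → n = rpm/60 = 49.466667 rev/s
target J* = 0.221; solve J* = V/(n·D) for n: n = V/(J*·D) = 15.94/(0.221 × 1.13) = 63.828935 rev/s
rpm = 60·n = 3829.736115

rpm = 3829.74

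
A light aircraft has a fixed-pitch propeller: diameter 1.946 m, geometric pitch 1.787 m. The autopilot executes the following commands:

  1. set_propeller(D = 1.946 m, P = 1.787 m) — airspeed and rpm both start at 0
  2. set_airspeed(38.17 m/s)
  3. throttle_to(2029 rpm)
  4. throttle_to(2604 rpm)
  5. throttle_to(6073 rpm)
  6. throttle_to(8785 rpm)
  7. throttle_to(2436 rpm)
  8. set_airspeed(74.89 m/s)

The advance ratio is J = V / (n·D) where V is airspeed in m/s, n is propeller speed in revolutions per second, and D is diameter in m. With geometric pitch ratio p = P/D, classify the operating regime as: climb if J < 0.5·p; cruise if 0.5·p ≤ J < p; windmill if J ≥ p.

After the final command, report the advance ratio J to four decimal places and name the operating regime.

J = 0.9479, regime = windmill

set_propeller: D = 1.946 m, P = 1.787 m (p = P/D = 0.918294); state ← (V=0, rpm=0)
set_airspeed(38.17): V ← 38.17 m/s
throttle_to(2029): rpm ← 2029
throttle_to(2604): rpm ← 2604
throttle_to(6073): rpm ← 6073
throttle_to(8785): rpm ← 8785
throttle_to(2436): rpm ← 2436
set_airspeed(74.89): V ← 74.89 m/s
final state: V = 74.89 m/s, rpm = 2436 → n = rpm/60 = 40.600000 rev/s
J = V / (n·D) = 74.89 / (40.600000 × 1.946) = 0.947883
regime bands: climb J<0.4591 | cruise [0.4591, 0.9183) | windmill J≥0.9183
J = 0.9479 → windmill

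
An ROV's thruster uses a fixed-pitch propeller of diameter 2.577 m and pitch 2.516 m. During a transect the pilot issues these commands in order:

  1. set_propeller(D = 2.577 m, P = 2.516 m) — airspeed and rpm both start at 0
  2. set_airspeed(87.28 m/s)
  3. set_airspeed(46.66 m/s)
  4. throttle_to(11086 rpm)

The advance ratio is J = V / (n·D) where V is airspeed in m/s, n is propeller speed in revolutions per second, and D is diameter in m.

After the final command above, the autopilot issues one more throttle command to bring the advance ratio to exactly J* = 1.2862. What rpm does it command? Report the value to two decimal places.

rpm = 844.64

set_propeller: D = 2.577 m, P = 2.516 m (p = P/D = 0.976329); state ← (V=0, rpm=0)
set_airspeed(87.28): V ← 87.28 m/s
set_airspeed(46.66): V ← 46.66 m/s
throttle_to(11086): rpm ← 11086
final state: V = 46.66 m/s, rpm = 11086 → n = rpm/60 = 184.766667 rev/s
target J* = 1.2862; solve J* = V/(n·D) for n: n = V/(J*·D) = 46.66/(1.2862 × 2.577) = 14.077379 rev/s
rpm = 60·n = 844.642755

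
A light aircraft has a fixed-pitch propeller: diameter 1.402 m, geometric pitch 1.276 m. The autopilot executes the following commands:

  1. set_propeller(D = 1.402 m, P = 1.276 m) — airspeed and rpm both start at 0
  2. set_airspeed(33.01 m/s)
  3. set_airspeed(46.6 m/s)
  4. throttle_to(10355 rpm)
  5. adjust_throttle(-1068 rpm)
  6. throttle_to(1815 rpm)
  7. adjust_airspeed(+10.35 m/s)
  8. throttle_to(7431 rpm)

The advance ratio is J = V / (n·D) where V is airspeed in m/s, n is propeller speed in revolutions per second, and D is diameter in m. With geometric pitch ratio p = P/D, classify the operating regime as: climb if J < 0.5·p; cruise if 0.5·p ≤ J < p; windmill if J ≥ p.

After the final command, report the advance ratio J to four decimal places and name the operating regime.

set_propeller: D = 1.402 m, P = 1.276 m (p = P/D = 0.910128); state ← (V=0, rpm=0)
set_airspeed(33.01): V ← 33.01 m/s
set_airspeed(46.6): V ← 46.6 m/s
throttle_to(10355): rpm ← 10355
adjust_throttle(-1068): rpm ← 10355 -1068 = 9287
throttle_to(1815): rpm ← 1815
adjust_airspeed(+10.35): V ← 46.6 +10.35 = 56.95 m/s
throttle_to(7431): rpm ← 7431
final state: V = 56.95 m/s, rpm = 7431 → n = rpm/60 = 123.850000 rev/s
J = V / (n·D) = 56.95 / (123.850000 × 1.402) = 0.327982
regime bands: climb J<0.4551 | cruise [0.4551, 0.9101) | windmill J≥0.9101
J = 0.3280 → climb

J = 0.3280, regime = climb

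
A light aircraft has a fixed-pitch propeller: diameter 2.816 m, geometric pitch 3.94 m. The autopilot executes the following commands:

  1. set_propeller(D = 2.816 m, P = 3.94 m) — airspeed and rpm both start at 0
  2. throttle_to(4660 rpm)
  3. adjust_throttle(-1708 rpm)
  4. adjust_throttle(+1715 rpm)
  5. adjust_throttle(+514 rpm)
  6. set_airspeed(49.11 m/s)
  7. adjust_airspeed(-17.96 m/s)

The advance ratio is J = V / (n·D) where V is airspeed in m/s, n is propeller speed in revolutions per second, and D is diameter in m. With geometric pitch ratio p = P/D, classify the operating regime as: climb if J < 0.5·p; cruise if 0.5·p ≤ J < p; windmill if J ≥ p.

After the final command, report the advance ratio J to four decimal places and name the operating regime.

set_propeller: D = 2.816 m, P = 3.94 m (p = P/D = 1.399148); state ← (V=0, rpm=0)
throttle_to(4660): rpm ← 4660
adjust_throttle(-1708): rpm ← 4660 -1708 = 2952
adjust_throttle(+1715): rpm ← 2952 +1715 = 4667
adjust_throttle(+514): rpm ← 4667 +514 = 5181
set_airspeed(49.11): V ← 49.11 m/s
adjust_airspeed(-17.96): V ← 49.11 -17.96 = 31.15 m/s
final state: V = 31.15 m/s, rpm = 5181 → n = rpm/60 = 86.350000 rev/s
J = V / (n·D) = 31.15 / (86.350000 × 2.816) = 0.128104
regime bands: climb J<0.6996 | cruise [0.6996, 1.3991) | windmill J≥1.3991
J = 0.1281 → climb

J = 0.1281, regime = climb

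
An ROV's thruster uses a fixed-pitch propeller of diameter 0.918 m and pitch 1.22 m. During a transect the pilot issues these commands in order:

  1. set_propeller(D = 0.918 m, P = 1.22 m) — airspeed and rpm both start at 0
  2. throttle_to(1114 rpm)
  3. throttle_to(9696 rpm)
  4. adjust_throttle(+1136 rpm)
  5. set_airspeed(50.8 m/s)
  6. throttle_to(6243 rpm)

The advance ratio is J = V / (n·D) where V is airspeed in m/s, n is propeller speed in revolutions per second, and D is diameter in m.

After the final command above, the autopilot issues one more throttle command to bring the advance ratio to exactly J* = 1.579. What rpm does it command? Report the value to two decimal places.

set_propeller: D = 0.918 m, P = 1.22 m (p = P/D = 1.328976); state ← (V=0, rpm=0)
throttle_to(1114): rpm ← 1114
throttle_to(9696): rpm ← 9696
adjust_throttle(+1136): rpm ← 9696 +1136 = 10832
set_airspeed(50.8): V ← 50.8 m/s
throttle_to(6243): rpm ← 6243
final state: V = 50.8 m/s, rpm = 6243 → n = rpm/60 = 104.050000 rev/s
target J* = 1.579; solve J* = V/(n·D) for n: n = V/(J*·D) = 50.8/(1.579 × 0.918) = 35.046036 rev/s
rpm = 60·n = 2102.762152

rpm = 2102.76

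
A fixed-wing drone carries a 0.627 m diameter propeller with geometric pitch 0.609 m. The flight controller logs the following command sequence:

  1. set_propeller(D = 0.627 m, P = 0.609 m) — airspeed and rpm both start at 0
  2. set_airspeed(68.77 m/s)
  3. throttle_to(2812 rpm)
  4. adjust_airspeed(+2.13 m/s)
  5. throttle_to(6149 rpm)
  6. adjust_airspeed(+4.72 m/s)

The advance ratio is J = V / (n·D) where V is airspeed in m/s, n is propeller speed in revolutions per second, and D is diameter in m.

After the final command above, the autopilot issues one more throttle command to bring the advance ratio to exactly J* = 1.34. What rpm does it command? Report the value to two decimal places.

rpm = 5400.27

set_propeller: D = 0.627 m, P = 0.609 m (p = P/D = 0.971292); state ← (V=0, rpm=0)
set_airspeed(68.77): V ← 68.77 m/s
throttle_to(2812): rpm ← 2812
adjust_airspeed(+2.13): V ← 68.77 +2.13 = 70.9 m/s
throttle_to(6149): rpm ← 6149
adjust_airspeed(+4.72): V ← 70.9 +4.72 = 75.62 m/s
final state: V = 75.62 m/s, rpm = 6149 → n = rpm/60 = 102.483333 rev/s
target J* = 1.34; solve J* = V/(n·D) for n: n = V/(J*·D) = 75.62/(1.34 × 0.627) = 90.004523 rev/s
rpm = 60·n = 5400.271370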